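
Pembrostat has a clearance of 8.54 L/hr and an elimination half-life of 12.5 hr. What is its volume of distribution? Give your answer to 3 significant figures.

k = ln 2 / t½ = ln 2 / 12.5 = 0.05545 hr⁻¹
V = CL / k = 8.54 / 0.05545 ≈ 154 L

154 L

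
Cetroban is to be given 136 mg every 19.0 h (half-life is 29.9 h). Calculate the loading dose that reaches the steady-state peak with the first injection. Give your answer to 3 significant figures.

k = ln 2 / 29.9 = 0.02318 h⁻¹
Accumulation ratio R = 1 / (1 − e^(−kτ)) = 1 / (1 − e^(−0.02318×19.0)) = 1 / (1 − 0.6437) = 2.807
Loading dose = maintenance dose × R = 136 × 2.807 ≈ 382 mg

382 mg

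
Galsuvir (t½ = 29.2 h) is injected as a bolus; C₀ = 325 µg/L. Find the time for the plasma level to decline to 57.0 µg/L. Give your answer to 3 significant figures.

k = ln 2 / 29.2 = 0.02374 h⁻¹
C(t) = C₀ e^(−kt)  ⇒  t = ln(C₀/C) / k
t = ln(325/57.0) / 0.02374 = 1.741 / 0.02374 ≈ 73.3 hours

73.3 hours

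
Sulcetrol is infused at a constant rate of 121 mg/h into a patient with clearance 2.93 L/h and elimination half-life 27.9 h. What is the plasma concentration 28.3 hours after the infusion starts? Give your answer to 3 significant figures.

Css = rate / CL = 121 / 2.93 = 41.30 µg/mL
k = ln 2 / 27.9 = 0.02484 h⁻¹
C(t) = Css (1 − e^(−kt)) = 41.30 × (1 − e^(−0.7031)) = 41.30 × 0.5049 ≈ 20.9 µg/mL

20.9 µg/mL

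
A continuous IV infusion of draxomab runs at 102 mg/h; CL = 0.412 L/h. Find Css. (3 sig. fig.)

Css = infusion rate / CL = 102 / 0.412 ≈ 248 µg/mL

248 µg/mL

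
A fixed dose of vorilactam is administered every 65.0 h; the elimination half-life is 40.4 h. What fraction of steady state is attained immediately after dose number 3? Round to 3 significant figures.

0.965

k = ln 2 / 40.4 = 0.01716 h⁻¹
f_n = 1 − e^(−nkτ) = 1 − e^(−3 × 0.01716 × 65.0) = 1 − e^(−3.346) = 1 − 0.03524 ≈ 0.965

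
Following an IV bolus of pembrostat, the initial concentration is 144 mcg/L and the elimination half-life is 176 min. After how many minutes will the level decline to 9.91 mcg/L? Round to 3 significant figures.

680 minutes

k = ln 2 / 176 = 0.003938 min⁻¹
C(t) = C₀ e^(−kt)  ⇒  t = ln(C₀/C) / k
t = ln(144/9.91) / 0.003938 = 2.676 / 0.003938 ≈ 680 minutes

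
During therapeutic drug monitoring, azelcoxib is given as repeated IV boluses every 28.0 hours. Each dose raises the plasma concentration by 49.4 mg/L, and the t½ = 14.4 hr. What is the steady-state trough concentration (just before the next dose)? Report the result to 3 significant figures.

17.3 mg/L

k = ln 2 / 14.4 = 0.04814 hr⁻¹
Fraction remaining after one interval: e^(−kτ) = e^(−0.04814 × 28.0) = 0.2598
R = 1 / (1 − 0.2598) = 1.351
Css,max = 49.4 × 1.351 = 66.74 mg/L
Css,min = Css,max × e^(−kτ) = 66.74 × 0.2598 ≈ 17.3 mg/L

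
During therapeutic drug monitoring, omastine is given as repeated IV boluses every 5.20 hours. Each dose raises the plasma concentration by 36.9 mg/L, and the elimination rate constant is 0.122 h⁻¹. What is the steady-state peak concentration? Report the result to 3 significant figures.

Fraction remaining after one interval: e^(−kτ) = e^(−0.1220 × 5.20) = 0.5303
R = 1 / (1 − 0.5303) = 2.129
Css,max = 36.9 × 2.129 ≈ 78.6 mg/L

78.6 mg/L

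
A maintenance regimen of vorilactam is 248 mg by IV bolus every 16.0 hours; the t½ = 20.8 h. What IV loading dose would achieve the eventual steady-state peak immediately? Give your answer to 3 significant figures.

k = ln 2 / 20.8 = 0.03332 h⁻¹
Accumulation ratio R = 1 / (1 − e^(−kτ)) = 1 / (1 − e^(−0.03332×16.0)) = 1 / (1 − 0.5867) = 2.420
Loading dose = maintenance dose × R = 248 × 2.420 ≈ 600 mg

600 mg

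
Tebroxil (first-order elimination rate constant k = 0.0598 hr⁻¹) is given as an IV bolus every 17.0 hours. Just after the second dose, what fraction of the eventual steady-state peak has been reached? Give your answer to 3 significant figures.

0.869

f_n = 1 − e^(−nkτ) = 1 − e^(−2 × 0.05980 × 17.0) = 1 − e^(−2.033) = 1 − 0.1309 ≈ 0.869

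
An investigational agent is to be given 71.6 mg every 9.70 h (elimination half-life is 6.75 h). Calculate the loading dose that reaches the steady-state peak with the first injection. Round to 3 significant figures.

114 mg

k = ln 2 / 6.75 = 0.1027 h⁻¹
Accumulation ratio R = 1 / (1 − e^(−kτ)) = 1 / (1 − e^(−0.1027×9.70)) = 1 / (1 − 0.3693) = 1.586
Loading dose = maintenance dose × R = 71.6 × 1.586 ≈ 114 mg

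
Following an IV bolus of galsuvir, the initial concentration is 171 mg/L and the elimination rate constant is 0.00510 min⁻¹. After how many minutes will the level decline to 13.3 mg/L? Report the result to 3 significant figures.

501 minutes

C(t) = C₀ e^(−kt)  ⇒  t = ln(C₀/C) / k
t = ln(171/13.3) / 0.005100 = 2.554 / 0.005100 ≈ 501 minutes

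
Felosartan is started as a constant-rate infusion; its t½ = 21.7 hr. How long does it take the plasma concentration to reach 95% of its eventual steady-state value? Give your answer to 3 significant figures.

93.8 hours

k = ln 2 / 21.7 = 0.03194 hr⁻¹
f = 1 − e^(−kt)  ⇒  t = −ln(1 − f) / k
t = −ln(1 − 0.95) / 0.03194 = 2.996 / 0.03194 ≈ 93.8 hours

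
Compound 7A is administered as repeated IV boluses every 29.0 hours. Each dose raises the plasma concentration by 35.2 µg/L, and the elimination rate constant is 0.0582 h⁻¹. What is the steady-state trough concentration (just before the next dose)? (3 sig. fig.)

Fraction remaining after one interval: e^(−kτ) = e^(−0.05820 × 29.0) = 0.1849
R = 1 / (1 − 0.1849) = 1.227
Css,max = 35.2 × 1.227 = 43.19 µg/L
Css,min = Css,max × e^(−kτ) = 43.19 × 0.1849 ≈ 7.99 µg/L

7.99 µg/L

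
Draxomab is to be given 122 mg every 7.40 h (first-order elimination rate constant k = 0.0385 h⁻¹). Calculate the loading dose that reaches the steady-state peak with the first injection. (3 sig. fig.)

Accumulation ratio R = 1 / (1 − e^(−kτ)) = 1 / (1 − e^(−0.03850×7.40)) = 1 / (1 − 0.7521) = 4.034
Loading dose = maintenance dose × R = 122 × 4.034 ≈ 492 mg

492 mg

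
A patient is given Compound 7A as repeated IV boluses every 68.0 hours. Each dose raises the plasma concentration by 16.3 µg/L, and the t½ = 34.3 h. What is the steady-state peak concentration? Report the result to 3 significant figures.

k = ln 2 / 34.3 = 0.02021 h⁻¹
Fraction remaining after one interval: e^(−kτ) = e^(−0.02021 × 68.0) = 0.2530
R = 1 / (1 − 0.2530) = 1.339
Css,max = 16.3 × 1.339 ≈ 21.8 µg/L

21.8 µg/L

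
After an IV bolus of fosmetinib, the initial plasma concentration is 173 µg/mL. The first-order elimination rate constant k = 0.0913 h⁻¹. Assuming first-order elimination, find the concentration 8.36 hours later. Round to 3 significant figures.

80.6 µg/mL

C(t) = C₀ e^(−kt) = 173 × e^(−0.09130 × 8.36) = 173 × e^(−0.7633) = 173 × 0.4661 ≈ 80.6 µg/mL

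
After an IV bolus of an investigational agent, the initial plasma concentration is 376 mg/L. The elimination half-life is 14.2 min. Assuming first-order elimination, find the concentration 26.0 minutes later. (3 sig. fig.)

106 mg/L

k = ln 2 / 14.2 = 0.04881 min⁻¹
26.0 min is 1.831 half-lives, so C = 376 × (1/2)^1.831 = 376 × 0.2811 ≈ 106 mg/L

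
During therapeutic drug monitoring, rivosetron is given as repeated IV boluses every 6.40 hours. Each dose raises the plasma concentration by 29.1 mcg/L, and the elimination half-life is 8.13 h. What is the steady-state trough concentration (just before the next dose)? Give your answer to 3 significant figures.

40.1 mcg/L

k = ln 2 / 8.13 = 0.08526 h⁻¹
Fraction remaining after one interval: e^(−kτ) = e^(−0.08526 × 6.40) = 0.5795
R = 1 / (1 − 0.5795) = 2.378
Css,max = 29.1 × 2.378 = 69.20 mcg/L
Css,min = Css,max × e^(−kτ) = 69.20 × 0.5795 ≈ 40.1 mcg/L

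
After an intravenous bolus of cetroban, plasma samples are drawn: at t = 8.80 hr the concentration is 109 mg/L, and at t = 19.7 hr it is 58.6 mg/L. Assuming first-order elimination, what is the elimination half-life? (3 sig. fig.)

12.2 hours

k = ln(C₁/C₂) / (t₂ − t₁) = ln(109/58.6) / (19.7 − 8.80)
  = 0.6206 / 10.90 = 0.05694 hr⁻¹
t½ = ln 2 / k = ln 2 / 0.05694 ≈ 12.2 hours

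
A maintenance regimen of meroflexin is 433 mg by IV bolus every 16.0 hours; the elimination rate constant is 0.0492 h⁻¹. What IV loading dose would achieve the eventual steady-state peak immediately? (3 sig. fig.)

Accumulation ratio R = 1 / (1 − e^(−kτ)) = 1 / (1 − e^(−0.04920×16.0)) = 1 / (1 − 0.4551) = 1.835
Loading dose = maintenance dose × R = 433 × 1.835 ≈ 795 mg

795 mg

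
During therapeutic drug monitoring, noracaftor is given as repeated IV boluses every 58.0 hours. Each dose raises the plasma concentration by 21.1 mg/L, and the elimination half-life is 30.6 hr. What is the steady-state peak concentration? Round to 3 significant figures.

k = ln 2 / 30.6 = 0.02265 hr⁻¹
Fraction remaining after one interval: e^(−kτ) = e^(−0.02265 × 58.0) = 0.2688
R = 1 / (1 − 0.2688) = 1.368
Css,max = 21.1 × 1.368 ≈ 28.9 mg/L

28.9 mg/L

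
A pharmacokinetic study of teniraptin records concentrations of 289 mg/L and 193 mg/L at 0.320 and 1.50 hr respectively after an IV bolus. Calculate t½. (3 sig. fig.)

2.03 hours

k = ln(C₁/C₂) / (t₂ − t₁) = ln(289/193) / (1.50 − 0.320)
  = 0.4037 / 1.180 = 0.3421 hr⁻¹
t½ = ln 2 / k = ln 2 / 0.3421 ≈ 2.03 hours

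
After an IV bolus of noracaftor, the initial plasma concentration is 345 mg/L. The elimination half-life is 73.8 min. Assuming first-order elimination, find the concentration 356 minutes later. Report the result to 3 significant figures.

k = ln 2 / 73.8 = 0.009392 min⁻¹
C(t) = C₀ e^(−kt) = 345 × e^(−0.009392 × 356) = 345 × e^(−3.344) = 345 × 0.03531 ≈ 12.2 mg/L

12.2 mg/L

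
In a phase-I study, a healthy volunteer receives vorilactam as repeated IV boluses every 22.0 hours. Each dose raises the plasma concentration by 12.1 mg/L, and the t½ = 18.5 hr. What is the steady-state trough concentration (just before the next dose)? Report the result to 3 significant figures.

k = ln 2 / 18.5 = 0.03747 hr⁻¹
Fraction remaining after one interval: e^(−kτ) = e^(−0.03747 × 22.0) = 0.4385
R = 1 / (1 − 0.4385) = 1.781
Css,max = 12.1 × 1.781 = 21.55 mg/L
Css,min = Css,max × e^(−kτ) = 21.55 × 0.4385 ≈ 9.45 mg/L

9.45 mg/L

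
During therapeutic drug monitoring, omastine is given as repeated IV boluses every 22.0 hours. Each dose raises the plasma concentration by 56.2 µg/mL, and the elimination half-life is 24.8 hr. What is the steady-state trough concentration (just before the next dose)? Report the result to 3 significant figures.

66.2 µg/mL

k = ln 2 / 24.8 = 0.02795 hr⁻¹
Fraction remaining after one interval: e^(−kτ) = e^(−0.02795 × 22.0) = 0.5407
R = 1 / (1 − 0.5407) = 2.177
Css,max = 56.2 × 2.177 = 122.4 µg/mL
Css,min = Css,max × e^(−kτ) = 122.4 × 0.5407 ≈ 66.2 µg/mL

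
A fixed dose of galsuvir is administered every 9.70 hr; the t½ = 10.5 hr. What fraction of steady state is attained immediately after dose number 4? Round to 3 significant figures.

k = ln 2 / 10.5 = 0.06601 hr⁻¹
f_n = 1 − e^(−nkτ) = 1 − e^(−4 × 0.06601 × 9.70) = 1 − e^(−2.561) = 1 − 0.07720 ≈ 0.923

0.923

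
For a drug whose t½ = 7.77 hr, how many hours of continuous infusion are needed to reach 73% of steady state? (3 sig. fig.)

k = ln 2 / 7.77 = 0.08921 hr⁻¹
f = 1 − e^(−kt)  ⇒  t = −ln(1 − f) / k
t = −ln(1 − 0.73) / 0.08921 = 1.309 / 0.08921 ≈ 14.7 hours

14.7 hours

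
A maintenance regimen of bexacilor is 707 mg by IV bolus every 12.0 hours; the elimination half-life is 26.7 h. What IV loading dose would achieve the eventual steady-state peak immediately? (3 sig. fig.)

k = ln 2 / 26.7 = 0.02596 h⁻¹
Accumulation ratio R = 1 / (1 − e^(−kτ)) = 1 / (1 − e^(−0.02596×12.0)) = 1 / (1 − 0.7323) = 3.736
Loading dose = maintenance dose × R = 707 × 3.736 ≈ 2640 mg

2640 mg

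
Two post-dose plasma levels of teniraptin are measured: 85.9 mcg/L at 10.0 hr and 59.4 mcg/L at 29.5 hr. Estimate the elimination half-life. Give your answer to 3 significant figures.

k = ln(C₁/C₂) / (t₂ − t₁) = ln(85.9/59.4) / (29.5 − 10.0)
  = 0.3689 / 19.50 = 0.01892 hr⁻¹
t½ = ln 2 / k = ln 2 / 0.01892 ≈ 36.6 hours

36.6 hours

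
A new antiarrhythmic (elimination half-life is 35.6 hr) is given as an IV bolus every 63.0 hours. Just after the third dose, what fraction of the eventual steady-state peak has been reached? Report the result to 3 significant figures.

k = ln 2 / 35.6 = 0.01947 hr⁻¹
f_n = 1 − e^(−nkτ) = 1 − e^(−3 × 0.01947 × 63.0) = 1 − e^(−3.680) = 1 − 0.02523 ≈ 0.975

0.975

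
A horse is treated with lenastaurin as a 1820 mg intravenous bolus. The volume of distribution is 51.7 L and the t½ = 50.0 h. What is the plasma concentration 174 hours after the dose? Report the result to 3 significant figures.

C₀ = dose / V = 1820 / 51.7 = 35.20 mg/L
k = ln 2 / 50.0 = 0.01386 h⁻¹
C(t) = C₀ e^(−kt) = 35.20 × e^(−0.01386 × 174) = 35.20 × e^(−2.412) = 35.20 × 0.08962 ≈ 3.15 mg/L

3.15 mg/L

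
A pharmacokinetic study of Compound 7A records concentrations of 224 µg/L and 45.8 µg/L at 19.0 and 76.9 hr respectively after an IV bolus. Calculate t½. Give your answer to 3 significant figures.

25.3 hours

k = ln(C₁/C₂) / (t₂ − t₁) = ln(224/45.8) / (76.9 − 19.0)
  = 1.587 / 57.90 = 0.02742 hr⁻¹
t½ = ln 2 / k = ln 2 / 0.02742 ≈ 25.3 hours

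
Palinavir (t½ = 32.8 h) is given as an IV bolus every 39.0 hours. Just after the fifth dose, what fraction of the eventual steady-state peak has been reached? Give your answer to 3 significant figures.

0.984

k = ln 2 / 32.8 = 0.02113 h⁻¹
f_n = 1 − e^(−nkτ) = 1 − e^(−5 × 0.02113 × 39.0) = 1 − e^(−4.121) = 1 − 0.01623 ≈ 0.984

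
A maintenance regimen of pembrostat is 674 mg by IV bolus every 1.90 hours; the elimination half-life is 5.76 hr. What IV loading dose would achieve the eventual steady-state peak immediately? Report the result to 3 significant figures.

k = ln 2 / 5.76 = 0.1203 hr⁻¹
Accumulation ratio R = 1 / (1 − e^(−kτ)) = 1 / (1 − e^(−0.1203×1.90)) = 1 / (1 − 0.7956) = 4.893
Loading dose = maintenance dose × R = 674 × 4.893 ≈ 3300 mg

3300 mg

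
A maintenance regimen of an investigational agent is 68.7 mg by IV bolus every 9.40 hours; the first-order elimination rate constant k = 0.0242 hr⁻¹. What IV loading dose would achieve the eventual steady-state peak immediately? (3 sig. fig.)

338 mg

Accumulation ratio R = 1 / (1 − e^(−kτ)) = 1 / (1 − e^(−0.02420×9.40)) = 1 / (1 − 0.7965) = 4.915
Loading dose = maintenance dose × R = 68.7 × 4.915 ≈ 338 mg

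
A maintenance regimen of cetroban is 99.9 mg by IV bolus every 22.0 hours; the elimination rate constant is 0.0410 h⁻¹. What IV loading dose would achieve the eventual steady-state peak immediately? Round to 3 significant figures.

168 mg

Accumulation ratio R = 1 / (1 − e^(−kτ)) = 1 / (1 − e^(−0.04100×22.0)) = 1 / (1 − 0.4058) = 1.683
Loading dose = maintenance dose × R = 99.9 × 1.683 ≈ 168 mg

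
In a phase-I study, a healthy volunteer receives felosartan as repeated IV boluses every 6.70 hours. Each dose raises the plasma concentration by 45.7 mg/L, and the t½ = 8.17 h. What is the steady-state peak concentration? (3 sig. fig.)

105 mg/L

k = ln 2 / 8.17 = 0.08484 h⁻¹
Fraction remaining after one interval: e^(−kτ) = e^(−0.08484 × 6.70) = 0.5664
R = 1 / (1 − 0.5664) = 2.306
Css,max = 45.7 × 2.306 ≈ 105 mg/L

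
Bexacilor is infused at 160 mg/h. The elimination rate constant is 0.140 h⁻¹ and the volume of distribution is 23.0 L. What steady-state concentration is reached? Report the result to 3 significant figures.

49.7 µg/mL

CL = k · V = 0.140 × 23.0 = 3.220 L/h
Css = rate / CL = 160 / 3.220 ≈ 49.7 µg/mL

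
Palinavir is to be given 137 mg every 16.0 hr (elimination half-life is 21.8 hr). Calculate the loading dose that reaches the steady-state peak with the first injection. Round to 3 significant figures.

k = ln 2 / 21.8 = 0.03180 hr⁻¹
Accumulation ratio R = 1 / (1 − e^(−kτ)) = 1 / (1 − e^(−0.03180×16.0)) = 1 / (1 − 0.6013) = 2.508
Loading dose = maintenance dose × R = 137 × 2.508 ≈ 344 mg

344 mg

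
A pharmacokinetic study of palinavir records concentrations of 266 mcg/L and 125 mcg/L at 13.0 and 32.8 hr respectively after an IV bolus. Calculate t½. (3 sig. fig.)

18.2 hours

k = ln(C₁/C₂) / (t₂ − t₁) = ln(266/125) / (32.8 − 13.0)
  = 0.7552 / 19.80 = 0.03814 hr⁻¹
t½ = ln 2 / k = ln 2 / 0.03814 ≈ 18.2 hours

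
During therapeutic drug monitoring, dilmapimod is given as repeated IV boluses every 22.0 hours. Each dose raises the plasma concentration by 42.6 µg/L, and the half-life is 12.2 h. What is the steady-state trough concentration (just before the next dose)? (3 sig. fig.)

k = ln 2 / 12.2 = 0.05682 h⁻¹
Fraction remaining after one interval: e^(−kτ) = e^(−0.05682 × 22.0) = 0.2865
R = 1 / (1 − 0.2865) = 1.402
Css,max = 42.6 × 1.402 = 59.71 µg/L
Css,min = Css,max × e^(−kτ) = 59.71 × 0.2865 ≈ 17.1 µg/L

17.1 µg/L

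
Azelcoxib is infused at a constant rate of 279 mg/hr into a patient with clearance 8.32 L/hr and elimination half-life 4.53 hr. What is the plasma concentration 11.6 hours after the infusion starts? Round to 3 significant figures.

Css = rate / CL = 279 / 8.32 = 33.53 µg/mL
k = ln 2 / 4.53 = 0.1530 hr⁻¹
C(t) = Css (1 − e^(−kt)) = 33.53 × (1 − e^(−1.775)) = 33.53 × 0.8305 ≈ 27.8 µg/mL

27.8 µg/mL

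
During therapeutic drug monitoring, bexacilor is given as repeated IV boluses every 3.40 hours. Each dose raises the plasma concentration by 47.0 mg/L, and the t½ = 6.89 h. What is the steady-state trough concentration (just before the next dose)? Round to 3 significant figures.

115 mg/L

k = ln 2 / 6.89 = 0.1006 h⁻¹
Fraction remaining after one interval: e^(−kτ) = e^(−0.1006 × 3.40) = 0.7103
R = 1 / (1 − 0.7103) = 3.452
Css,max = 47.0 × 3.452 = 162.2 mg/L
Css,min = Css,max × e^(−kτ) = 162.2 × 0.7103 ≈ 115 mg/L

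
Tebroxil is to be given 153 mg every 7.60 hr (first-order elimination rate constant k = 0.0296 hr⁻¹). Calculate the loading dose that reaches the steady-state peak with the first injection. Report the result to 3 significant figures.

759 mg

Accumulation ratio R = 1 / (1 − e^(−kτ)) = 1 / (1 − e^(−0.02960×7.60)) = 1 / (1 − 0.7985) = 4.964
Loading dose = maintenance dose × R = 153 × 4.964 ≈ 759 mg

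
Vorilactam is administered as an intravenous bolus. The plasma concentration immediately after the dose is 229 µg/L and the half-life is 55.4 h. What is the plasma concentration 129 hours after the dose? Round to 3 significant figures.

k = ln 2 / 55.4 = 0.01251 h⁻¹
C(t) = C₀ e^(−kt) = 229 × e^(−0.01251 × 129) = 229 × e^(−1.614) = 229 × 0.1991 ≈ 45.6 µg/L

45.6 µg/L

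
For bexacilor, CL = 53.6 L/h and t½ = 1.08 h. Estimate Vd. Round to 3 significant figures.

83.5 L

k = ln 2 / t½ = ln 2 / 1.08 = 0.6418 h⁻¹
V = CL / k = 53.6 / 0.6418 ≈ 83.5 L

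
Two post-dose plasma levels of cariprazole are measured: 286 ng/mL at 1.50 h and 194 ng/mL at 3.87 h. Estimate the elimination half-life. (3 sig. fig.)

k = ln(C₁/C₂) / (t₂ − t₁) = ln(286/194) / (3.87 − 1.50)
  = 0.3881 / 2.370 = 0.1638 h⁻¹
t½ = ln 2 / k = ln 2 / 0.1638 ≈ 4.23 hours

4.23 hours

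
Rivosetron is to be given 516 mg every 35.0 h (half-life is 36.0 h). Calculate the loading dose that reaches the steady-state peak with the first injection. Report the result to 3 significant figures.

k = ln 2 / 36.0 = 0.01925 h⁻¹
Accumulation ratio R = 1 / (1 − e^(−kτ)) = 1 / (1 − e^(−0.01925×35.0)) = 1 / (1 − 0.5097) = 2.040
Loading dose = maintenance dose × R = 516 × 2.040 ≈ 1050 mg

1050 mg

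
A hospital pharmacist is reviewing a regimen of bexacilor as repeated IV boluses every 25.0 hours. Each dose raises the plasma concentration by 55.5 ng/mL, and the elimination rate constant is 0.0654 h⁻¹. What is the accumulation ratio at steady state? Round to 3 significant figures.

1.24

Fraction remaining after one interval: e^(−kτ) = e^(−0.06540 × 25.0) = 0.1950
R = 1 / (1 − 0.1950) = 1 / 0.8050 ≈ 1.24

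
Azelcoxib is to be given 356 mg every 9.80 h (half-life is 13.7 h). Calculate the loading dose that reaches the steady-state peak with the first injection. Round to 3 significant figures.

911 mg

k = ln 2 / 13.7 = 0.05059 h⁻¹
Accumulation ratio R = 1 / (1 − e^(−kτ)) = 1 / (1 − e^(−0.05059×9.80)) = 1 / (1 − 0.6091) = 2.558
Loading dose = maintenance dose × R = 356 × 2.558 ≈ 911 mg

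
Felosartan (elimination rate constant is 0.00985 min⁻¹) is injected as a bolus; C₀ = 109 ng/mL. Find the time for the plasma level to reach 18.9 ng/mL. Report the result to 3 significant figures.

178 minutes

C(t) = C₀ e^(−kt)  ⇒  t = ln(C₀/C) / k
t = ln(109/18.9) / 0.009850 = 1.752 / 0.009850 ≈ 178 minutes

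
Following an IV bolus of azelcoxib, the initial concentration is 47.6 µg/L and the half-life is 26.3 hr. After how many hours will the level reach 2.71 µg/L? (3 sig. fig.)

k = ln 2 / 26.3 = 0.02636 hr⁻¹
C(t) = C₀ e^(−kt)  ⇒  t = ln(C₀/C) / k
t = ln(47.6/2.71) / 0.02636 = 2.866 / 0.02636 ≈ 109 hours

109 hours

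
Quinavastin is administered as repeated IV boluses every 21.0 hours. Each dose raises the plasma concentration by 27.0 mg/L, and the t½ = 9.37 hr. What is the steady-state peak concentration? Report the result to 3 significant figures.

k = ln 2 / 9.37 = 0.07398 hr⁻¹
Fraction remaining after one interval: e^(−kτ) = e^(−0.07398 × 21.0) = 0.2115
R = 1 / (1 − 0.2115) = 1.268
Css,max = 27.0 × 1.268 ≈ 34.2 mg/L

34.2 mg/L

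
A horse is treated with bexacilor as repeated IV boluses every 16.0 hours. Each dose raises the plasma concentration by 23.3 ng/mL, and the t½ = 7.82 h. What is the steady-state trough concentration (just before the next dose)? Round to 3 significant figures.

7.44 ng/mL

k = ln 2 / 7.82 = 0.08864 h⁻¹
Fraction remaining after one interval: e^(−kτ) = e^(−0.08864 × 16.0) = 0.2421
R = 1 / (1 − 0.2421) = 1.320
Css,max = 23.3 × 1.320 = 30.74 ng/mL
Css,min = Css,max × e^(−kτ) = 30.74 × 0.2421 ≈ 7.44 ng/mL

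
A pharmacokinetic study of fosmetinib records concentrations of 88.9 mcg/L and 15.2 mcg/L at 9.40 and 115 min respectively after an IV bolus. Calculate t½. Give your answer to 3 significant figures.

41.4 minutes

k = ln(C₁/C₂) / (t₂ − t₁) = ln(88.9/15.2) / (115 − 9.40)
  = 1.766 / 105.6 = 0.01673 min⁻¹
t½ = ln 2 / k = ln 2 / 0.01673 ≈ 41.4 minutes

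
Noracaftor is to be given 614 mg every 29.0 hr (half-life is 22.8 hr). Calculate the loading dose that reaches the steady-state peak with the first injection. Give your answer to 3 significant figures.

k = ln 2 / 22.8 = 0.03040 hr⁻¹
Accumulation ratio R = 1 / (1 − e^(−kτ)) = 1 / (1 − e^(−0.03040×29.0)) = 1 / (1 − 0.4141) = 1.707
Loading dose = maintenance dose × R = 614 × 1.707 ≈ 1050 mg

1050 mg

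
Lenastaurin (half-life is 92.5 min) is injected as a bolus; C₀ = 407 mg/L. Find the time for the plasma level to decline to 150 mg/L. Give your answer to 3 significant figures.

133 minutes

k = ln 2 / 92.5 = 0.007493 min⁻¹
C(t) = C₀ e^(−kt)  ⇒  t = ln(C₀/C) / k
t = ln(407/150) / 0.007493 = 0.9982 / 0.007493 ≈ 133 minutes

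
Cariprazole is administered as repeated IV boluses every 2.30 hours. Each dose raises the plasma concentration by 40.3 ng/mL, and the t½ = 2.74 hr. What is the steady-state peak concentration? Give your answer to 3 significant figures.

k = ln 2 / 2.74 = 0.2530 hr⁻¹
Fraction remaining after one interval: e^(−kτ) = e^(−0.2530 × 2.30) = 0.5589
R = 1 / (1 − 0.5589) = 2.267
Css,max = 40.3 × 2.267 ≈ 91.4 ng/mL

91.4 ng/mL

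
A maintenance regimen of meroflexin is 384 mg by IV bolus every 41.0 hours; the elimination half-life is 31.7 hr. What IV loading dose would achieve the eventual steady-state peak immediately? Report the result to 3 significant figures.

k = ln 2 / 31.7 = 0.02187 hr⁻¹
Accumulation ratio R = 1 / (1 − e^(−kτ)) = 1 / (1 − e^(−0.02187×41.0)) = 1 / (1 − 0.4080) = 1.689
Loading dose = maintenance dose × R = 384 × 1.689 ≈ 649 mg

649 mg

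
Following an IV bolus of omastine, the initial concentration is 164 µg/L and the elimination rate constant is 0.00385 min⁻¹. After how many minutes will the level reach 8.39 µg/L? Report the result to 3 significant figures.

772 minutes

C(t) = C₀ e^(−kt)  ⇒  t = ln(C₀/C) / k
t = ln(164/8.39) / 0.003850 = 2.973 / 0.003850 ≈ 772 minutes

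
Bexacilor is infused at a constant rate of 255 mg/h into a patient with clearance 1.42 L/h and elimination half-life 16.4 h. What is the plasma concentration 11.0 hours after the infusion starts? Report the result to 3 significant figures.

66.8 mg/L

Css = rate / CL = 255 / 1.42 = 179.6 mg/L
k = ln 2 / 16.4 = 0.04227 h⁻¹
C(t) = Css (1 − e^(−kt)) = 179.6 × (1 − e^(−0.4649)) = 179.6 × 0.3718 ≈ 66.8 mg/L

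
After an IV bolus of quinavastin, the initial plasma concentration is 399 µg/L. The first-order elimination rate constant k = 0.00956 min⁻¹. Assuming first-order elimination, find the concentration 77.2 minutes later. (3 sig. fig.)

C(t) = C₀ e^(−kt) = 399 × e^(−0.009560 × 77.2) = 399 × e^(−0.7380) = 399 × 0.4781 ≈ 191 µg/L

191 µg/L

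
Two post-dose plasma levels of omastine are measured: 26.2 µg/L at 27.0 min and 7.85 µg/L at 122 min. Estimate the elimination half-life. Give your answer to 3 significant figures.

k = ln(C₁/C₂) / (t₂ − t₁) = ln(26.2/7.85) / (122 − 27.0)
  = 1.205 / 95.00 = 0.01269 min⁻¹
t½ = ln 2 / k = ln 2 / 0.01269 ≈ 54.6 minutes

54.6 minutes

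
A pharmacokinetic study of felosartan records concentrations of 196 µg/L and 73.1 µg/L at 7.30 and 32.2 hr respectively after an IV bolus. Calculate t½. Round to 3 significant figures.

k = ln(C₁/C₂) / (t₂ − t₁) = ln(196/73.1) / (32.2 − 7.30)
  = 0.9863 / 24.90 = 0.03961 hr⁻¹
t½ = ln 2 / k = ln 2 / 0.03961 ≈ 17.5 hours

17.5 hours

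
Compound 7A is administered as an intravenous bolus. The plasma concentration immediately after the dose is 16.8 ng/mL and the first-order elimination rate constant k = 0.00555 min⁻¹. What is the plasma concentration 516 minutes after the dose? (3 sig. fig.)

0.958 ng/mL

C(t) = C₀ e^(−kt) = 16.8 × e^(−0.005550 × 516) = 16.8 × e^(−2.864) = 16.8 × 0.05705 ≈ 0.958 ng/mL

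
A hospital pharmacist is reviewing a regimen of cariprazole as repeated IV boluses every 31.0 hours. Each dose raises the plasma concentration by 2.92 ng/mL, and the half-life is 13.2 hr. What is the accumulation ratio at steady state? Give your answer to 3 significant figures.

1.24

k = ln 2 / 13.2 = 0.05251 hr⁻¹
Fraction remaining after one interval: e^(−kτ) = e^(−0.05251 × 31.0) = 0.1964
R = 1 / (1 − 0.1964) = 1 / 0.8036 ≈ 1.24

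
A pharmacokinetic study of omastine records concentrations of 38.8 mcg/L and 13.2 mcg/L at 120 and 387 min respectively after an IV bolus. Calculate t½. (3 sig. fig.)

172 minutes

k = ln(C₁/C₂) / (t₂ − t₁) = ln(38.8/13.2) / (387 − 120)
  = 1.078 / 267.0 = 0.004038 min⁻¹
t½ = ln 2 / k = ln 2 / 0.004038 ≈ 172 minutes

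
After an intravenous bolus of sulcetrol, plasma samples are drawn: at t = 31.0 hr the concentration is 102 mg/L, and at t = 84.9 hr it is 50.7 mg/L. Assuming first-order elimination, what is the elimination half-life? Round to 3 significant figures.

k = ln(C₁/C₂) / (t₂ − t₁) = ln(102/50.7) / (84.9 − 31.0)
  = 0.6990 / 53.90 = 0.01297 hr⁻¹
t½ = ln 2 / k = ln 2 / 0.01297 ≈ 53.4 hours

53.4 hours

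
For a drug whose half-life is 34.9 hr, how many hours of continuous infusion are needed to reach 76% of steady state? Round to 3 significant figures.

71.9 hours

k = ln 2 / 34.9 = 0.01986 hr⁻¹
f = 1 − e^(−kt)  ⇒  t = −ln(1 − f) / k
t = −ln(1 − 0.76) / 0.01986 = 1.427 / 0.01986 ≈ 71.9 hours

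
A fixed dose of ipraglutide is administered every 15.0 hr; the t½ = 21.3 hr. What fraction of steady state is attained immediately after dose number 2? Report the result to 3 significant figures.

k = ln 2 / 21.3 = 0.03254 hr⁻¹
f_n = 1 − e^(−nkτ) = 1 − e^(−2 × 0.03254 × 15.0) = 1 − e^(−0.9763) = 1 − 0.3767 ≈ 0.623

0.623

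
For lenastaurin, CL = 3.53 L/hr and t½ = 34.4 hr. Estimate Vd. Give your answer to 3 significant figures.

k = ln 2 / t½ = ln 2 / 34.4 = 0.02015 hr⁻¹
V = CL / k = 3.53 / 0.02015 ≈ 175 L

175 L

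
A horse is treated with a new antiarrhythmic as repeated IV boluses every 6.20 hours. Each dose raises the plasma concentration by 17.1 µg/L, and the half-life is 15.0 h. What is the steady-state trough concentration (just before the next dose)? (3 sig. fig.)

51.5 µg/L

k = ln 2 / 15.0 = 0.04621 h⁻¹
Fraction remaining after one interval: e^(−kτ) = e^(−0.04621 × 6.20) = 0.7509
R = 1 / (1 − 0.7509) = 4.014
Css,max = 17.1 × 4.014 = 68.64 µg/L
Css,min = Css,max × e^(−kτ) = 68.64 × 0.7509 ≈ 51.5 µg/L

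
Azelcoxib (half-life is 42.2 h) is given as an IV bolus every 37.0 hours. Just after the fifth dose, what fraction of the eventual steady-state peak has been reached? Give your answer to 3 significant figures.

0.952

k = ln 2 / 42.2 = 0.01643 h⁻¹
f_n = 1 − e^(−nkτ) = 1 − e^(−5 × 0.01643 × 37.0) = 1 − e^(−3.039) = 1 − 0.04790 ≈ 0.952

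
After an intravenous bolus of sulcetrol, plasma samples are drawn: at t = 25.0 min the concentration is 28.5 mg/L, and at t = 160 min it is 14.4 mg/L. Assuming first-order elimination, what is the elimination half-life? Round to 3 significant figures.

k = ln(C₁/C₂) / (t₂ − t₁) = ln(28.5/14.4) / (160 − 25.0)
  = 0.6827 / 135.0 = 0.005057 min⁻¹
t½ = ln 2 / k = ln 2 / 0.005057 ≈ 137 minutes

137 minutes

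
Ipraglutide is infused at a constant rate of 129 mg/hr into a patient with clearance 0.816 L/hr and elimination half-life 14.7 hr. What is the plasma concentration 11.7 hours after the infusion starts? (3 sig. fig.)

67.0 µg/mL

Css = rate / CL = 129 / 0.816 = 158.1 µg/mL
k = ln 2 / 14.7 = 0.04715 hr⁻¹
C(t) = Css (1 − e^(−kt)) = 158.1 × (1 − e^(−0.5517)) = 158.1 × 0.4240 ≈ 67.0 µg/mL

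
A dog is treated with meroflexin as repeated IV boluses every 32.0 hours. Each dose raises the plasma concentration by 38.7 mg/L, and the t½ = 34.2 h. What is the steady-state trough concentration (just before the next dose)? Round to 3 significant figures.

k = ln 2 / 34.2 = 0.02027 h⁻¹
Fraction remaining after one interval: e^(−kτ) = e^(−0.02027 × 32.0) = 0.5228
R = 1 / (1 − 0.5228) = 2.096
Css,max = 38.7 × 2.096 = 81.10 mg/L
Css,min = Css,max × e^(−kτ) = 81.10 × 0.5228 ≈ 42.4 mg/L

42.4 mg/L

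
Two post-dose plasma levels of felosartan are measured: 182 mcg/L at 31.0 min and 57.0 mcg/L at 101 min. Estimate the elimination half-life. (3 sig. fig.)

k = ln(C₁/C₂) / (t₂ − t₁) = ln(182/57.0) / (101 − 31.0)
  = 1.161 / 70.00 = 0.01659 min⁻¹
t½ = ln 2 / k = ln 2 / 0.01659 ≈ 41.8 minutes

41.8 minutes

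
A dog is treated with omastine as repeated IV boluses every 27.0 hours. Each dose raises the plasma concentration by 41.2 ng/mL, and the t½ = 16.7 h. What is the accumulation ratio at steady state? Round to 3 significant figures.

1.48

k = ln 2 / 16.7 = 0.04151 h⁻¹
Fraction remaining after one interval: e^(−kτ) = e^(−0.04151 × 27.0) = 0.3261
R = 1 / (1 − 0.3261) = 1 / 0.6739 ≈ 1.48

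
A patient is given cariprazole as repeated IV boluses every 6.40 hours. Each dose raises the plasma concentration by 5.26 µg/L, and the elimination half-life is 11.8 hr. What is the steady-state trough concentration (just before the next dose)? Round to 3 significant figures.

k = ln 2 / 11.8 = 0.05874 hr⁻¹
Fraction remaining after one interval: e^(−kτ) = e^(−0.05874 × 6.40) = 0.6866
R = 1 / (1 − 0.6866) = 3.191
Css,max = 5.26 × 3.191 = 16.79 µg/L
Css,min = Css,max × e^(−kτ) = 16.79 × 0.6866 ≈ 11.5 µg/L

11.5 µg/L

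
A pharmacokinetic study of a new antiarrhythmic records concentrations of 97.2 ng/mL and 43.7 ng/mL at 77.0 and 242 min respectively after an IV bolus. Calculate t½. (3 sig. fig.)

143 minutes

k = ln(C₁/C₂) / (t₂ − t₁) = ln(97.2/43.7) / (242 − 77.0)
  = 0.7994 / 165.0 = 0.004845 min⁻¹
t½ = ln 2 / k = ln 2 / 0.004845 ≈ 143 minutes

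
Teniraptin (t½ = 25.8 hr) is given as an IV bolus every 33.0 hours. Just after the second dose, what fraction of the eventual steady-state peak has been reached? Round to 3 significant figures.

0.830

k = ln 2 / 25.8 = 0.02687 hr⁻¹
f_n = 1 − e^(−nkτ) = 1 − e^(−2 × 0.02687 × 33.0) = 1 − e^(−1.773) = 1 − 0.1698 ≈ 0.830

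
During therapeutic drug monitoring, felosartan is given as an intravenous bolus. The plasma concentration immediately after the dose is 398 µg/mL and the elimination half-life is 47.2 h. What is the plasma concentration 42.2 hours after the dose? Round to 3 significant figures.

k = ln 2 / 47.2 = 0.01469 h⁻¹
42.2 h is 0.8941 half-lives, so C = 398 × (1/2)^0.8941 = 398 × 0.5381 ≈ 214 µg/mL

214 µg/mL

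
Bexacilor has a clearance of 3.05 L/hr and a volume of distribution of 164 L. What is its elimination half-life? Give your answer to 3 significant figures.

k = CL / V = 3.05 / 164 = 0.01860 hr⁻¹
t½ = ln 2 / k = ln 2 / 0.01860 ≈ 37.3 hours

37.3 hours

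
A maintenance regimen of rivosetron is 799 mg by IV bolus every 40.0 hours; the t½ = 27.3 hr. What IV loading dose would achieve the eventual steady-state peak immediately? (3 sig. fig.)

1250 mg

k = ln 2 / 27.3 = 0.02539 hr⁻¹
Accumulation ratio R = 1 / (1 − e^(−kτ)) = 1 / (1 − e^(−0.02539×40.0)) = 1 / (1 − 0.3622) = 1.568
Loading dose = maintenance dose × R = 799 × 1.568 ≈ 1250 mg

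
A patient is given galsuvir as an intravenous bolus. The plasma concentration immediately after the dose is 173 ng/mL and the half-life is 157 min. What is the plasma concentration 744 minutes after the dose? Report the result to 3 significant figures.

k = ln 2 / 157 = 0.004415 min⁻¹
C(t) = C₀ e^(−kt) = 173 × e^(−0.004415 × 744) = 173 × e^(−3.285) = 173 × 0.03745 ≈ 6.48 ng/mL

6.48 ng/mL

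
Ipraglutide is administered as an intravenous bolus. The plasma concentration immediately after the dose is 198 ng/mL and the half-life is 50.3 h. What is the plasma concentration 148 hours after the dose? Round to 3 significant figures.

25.8 ng/mL

k = ln 2 / 50.3 = 0.01378 h⁻¹
148 h is 2.942 half-lives, so C = 198 × (1/2)^2.942 = 198 × 0.1301 ≈ 25.8 ng/mL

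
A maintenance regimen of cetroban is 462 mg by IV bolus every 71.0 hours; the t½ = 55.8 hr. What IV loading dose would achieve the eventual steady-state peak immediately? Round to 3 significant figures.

k = ln 2 / 55.8 = 0.01242 hr⁻¹
Accumulation ratio R = 1 / (1 − e^(−kτ)) = 1 / (1 − e^(−0.01242×71.0)) = 1 / (1 − 0.4140) = 1.706
Loading dose = maintenance dose × R = 462 × 1.706 ≈ 788 mg

788 mg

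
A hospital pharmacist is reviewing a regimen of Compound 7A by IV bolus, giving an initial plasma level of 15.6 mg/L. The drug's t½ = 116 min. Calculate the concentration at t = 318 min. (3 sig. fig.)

k = ln 2 / 116 = 0.005975 min⁻¹
318 min is 2.741 half-lives, so C = 15.6 × (1/2)^2.741 = 15.6 × 0.1495 ≈ 2.33 mg/L

2.33 mg/L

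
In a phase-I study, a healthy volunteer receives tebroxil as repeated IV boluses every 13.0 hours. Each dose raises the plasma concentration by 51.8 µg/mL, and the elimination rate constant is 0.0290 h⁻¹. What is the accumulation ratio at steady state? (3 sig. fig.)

3.18

Fraction remaining after one interval: e^(−kτ) = e^(−0.02900 × 13.0) = 0.6859
R = 1 / (1 − 0.6859) = 1 / 0.3141 ≈ 3.18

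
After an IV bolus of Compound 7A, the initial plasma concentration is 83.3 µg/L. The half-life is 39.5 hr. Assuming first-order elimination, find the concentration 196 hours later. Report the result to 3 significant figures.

2.67 µg/L

k = ln 2 / 39.5 = 0.01755 hr⁻¹
C(t) = C₀ e^(−kt) = 83.3 × e^(−0.01755 × 196) = 83.3 × e^(−3.439) = 83.3 × 0.03208 ≈ 2.67 µg/L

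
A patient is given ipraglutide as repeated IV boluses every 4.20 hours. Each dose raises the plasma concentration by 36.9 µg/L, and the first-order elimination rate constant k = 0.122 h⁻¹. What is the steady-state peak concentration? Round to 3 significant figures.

92.0 µg/L

Fraction remaining after one interval: e^(−kτ) = e^(−0.1220 × 4.20) = 0.5991
R = 1 / (1 − 0.5991) = 2.494
Css,max = 36.9 × 2.494 ≈ 92.0 µg/L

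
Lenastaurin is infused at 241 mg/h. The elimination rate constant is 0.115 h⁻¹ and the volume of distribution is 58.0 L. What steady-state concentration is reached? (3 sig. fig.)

36.1 mg/L

CL = k · V = 0.115 × 58.0 = 6.670 L/h
Css = rate / CL = 241 / 6.670 ≈ 36.1 mg/L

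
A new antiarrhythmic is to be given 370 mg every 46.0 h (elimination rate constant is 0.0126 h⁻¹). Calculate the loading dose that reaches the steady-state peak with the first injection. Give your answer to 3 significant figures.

841 mg

Accumulation ratio R = 1 / (1 − e^(−kτ)) = 1 / (1 − e^(−0.01260×46.0)) = 1 / (1 − 0.5601) = 2.273
Loading dose = maintenance dose × R = 370 × 2.273 ≈ 841 mg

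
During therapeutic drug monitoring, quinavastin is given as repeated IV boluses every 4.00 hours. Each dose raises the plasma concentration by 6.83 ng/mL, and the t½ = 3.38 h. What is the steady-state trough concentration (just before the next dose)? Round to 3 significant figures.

5.37 ng/mL

k = ln 2 / 3.38 = 0.2051 h⁻¹
Fraction remaining after one interval: e^(−kτ) = e^(−0.2051 × 4.00) = 0.4403
R = 1 / (1 − 0.4403) = 1.787
Css,max = 6.83 × 1.787 = 12.20 ng/mL
Css,min = Css,max × e^(−kτ) = 12.20 × 0.4403 ≈ 5.37 ng/mL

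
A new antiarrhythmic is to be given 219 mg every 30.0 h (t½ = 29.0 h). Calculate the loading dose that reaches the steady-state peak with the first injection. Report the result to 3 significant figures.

k = ln 2 / 29.0 = 0.02390 h⁻¹
Accumulation ratio R = 1 / (1 − e^(−kτ)) = 1 / (1 − e^(−0.02390×30.0)) = 1 / (1 − 0.4882) = 1.954
Loading dose = maintenance dose × R = 219 × 1.954 ≈ 428 mg

428 mg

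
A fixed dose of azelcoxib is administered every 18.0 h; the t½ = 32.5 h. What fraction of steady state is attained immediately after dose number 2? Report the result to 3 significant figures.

0.536

k = ln 2 / 32.5 = 0.02133 h⁻¹
f_n = 1 − e^(−nkτ) = 1 − e^(−2 × 0.02133 × 18.0) = 1 − e^(−0.7678) = 1 − 0.4640 ≈ 0.536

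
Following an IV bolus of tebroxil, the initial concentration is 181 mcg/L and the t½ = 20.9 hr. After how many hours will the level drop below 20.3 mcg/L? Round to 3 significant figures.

66.0 hours

k = ln 2 / 20.9 = 0.03316 hr⁻¹
C(t) = C₀ e^(−kt)  ⇒  t = ln(C₀/C) / k
t = ln(181/20.3) / 0.03316 = 2.188 / 0.03316 ≈ 66.0 hours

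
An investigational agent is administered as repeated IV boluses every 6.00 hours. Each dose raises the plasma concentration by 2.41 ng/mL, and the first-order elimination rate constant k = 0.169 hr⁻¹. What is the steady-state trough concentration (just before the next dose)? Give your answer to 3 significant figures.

Fraction remaining after one interval: e^(−kτ) = e^(−0.1690 × 6.00) = 0.3628
R = 1 / (1 − 0.3628) = 1.569
Css,max = 2.41 × 1.569 = 3.782 ng/mL
Css,min = Css,max × e^(−kτ) = 3.782 × 0.3628 ≈ 1.37 ng/mL

1.37 ng/mL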